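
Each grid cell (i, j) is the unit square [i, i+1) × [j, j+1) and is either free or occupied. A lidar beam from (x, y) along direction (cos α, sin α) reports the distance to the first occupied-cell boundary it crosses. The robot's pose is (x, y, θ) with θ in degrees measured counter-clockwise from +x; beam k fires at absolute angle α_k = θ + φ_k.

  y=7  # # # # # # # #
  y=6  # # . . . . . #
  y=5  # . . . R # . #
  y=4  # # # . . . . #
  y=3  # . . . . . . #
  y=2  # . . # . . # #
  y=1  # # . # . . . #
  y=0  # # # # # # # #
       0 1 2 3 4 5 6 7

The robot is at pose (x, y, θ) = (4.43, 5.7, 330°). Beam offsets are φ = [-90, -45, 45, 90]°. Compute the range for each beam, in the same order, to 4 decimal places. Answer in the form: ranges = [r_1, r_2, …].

beam 1: φ=-90°, α=240°
  cosα=-0.5000 sinα=-0.8660 | (4,5) | tMaxX 0.8600 tMaxY 0.8083 | tΔX 2.0000 tΔY 1.1547
    t=0.8083 [y] (4,4)
    t=0.8600 [x] (3,4)
    t=1.9630 [y] (3,3)
    t=2.8600 [x] (2,3)
    t=3.1177 [y] (2,2)
    t=4.2724 [y] (2,1)
    t=4.8600 [x] (1,1) — stop
  → r_1 = 4.8600
beam 2: φ=-45°, α=285°
  cosα=0.2588 sinα=-0.9659 | (4,5) | tMaxX 2.2023 tMaxY 0.7247 | tΔX 3.8637 tΔY 1.0353
    t=0.7247 [y] (4,4)
    t=1.7600 [y] (4,3)
    t=2.2023 [x] (5,3)
    t=2.7952 [y] (5,2)
    t=3.8305 [y] (5,1)
    t=4.8658 [y] (5,0) — stop
  → r_2 = 4.8658
beam 3: φ=45°, α=15°
  cosα=0.9659 sinα=0.2588 | (4,5) | tMaxX 0.5901 tMaxY 1.1591 | tΔX 1.0353 tΔY 3.8637
    t=0.5901 [x] (5,5) — stop
  → r_3 = 0.5901
beam 4: φ=90°, α=60°
  cosα=0.5000 sinα=0.8660 | (4,5) | tMaxX 1.1400 tMaxY 0.3464 | tΔX 2.0000 tΔY 1.1547
    t=0.3464 [y] (4,6)
    t=1.1400 [x] (5,6)
    t=1.5011 [y] (5,7) — stop
  → r_4 = 1.5011

ranges = [4.8600, 4.8658, 0.5901, 1.5011]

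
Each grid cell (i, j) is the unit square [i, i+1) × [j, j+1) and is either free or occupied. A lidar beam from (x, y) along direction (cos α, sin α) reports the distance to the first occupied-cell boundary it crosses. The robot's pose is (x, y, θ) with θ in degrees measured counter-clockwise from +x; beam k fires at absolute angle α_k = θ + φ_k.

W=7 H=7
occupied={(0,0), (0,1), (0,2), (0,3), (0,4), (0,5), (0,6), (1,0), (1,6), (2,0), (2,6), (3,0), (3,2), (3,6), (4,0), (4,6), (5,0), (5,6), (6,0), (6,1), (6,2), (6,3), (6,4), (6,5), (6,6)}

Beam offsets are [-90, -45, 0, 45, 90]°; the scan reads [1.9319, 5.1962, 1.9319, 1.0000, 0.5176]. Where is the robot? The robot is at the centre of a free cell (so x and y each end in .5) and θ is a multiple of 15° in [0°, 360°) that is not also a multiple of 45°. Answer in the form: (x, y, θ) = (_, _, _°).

(x, y, θ) = (5.5, 1.5, 165°)

Candidates: 24 free-cell centres × 16 headings = 384 poses. Raycast each; keep the one whose scan matches to 4 dp.
  (3.5, 5.5, 165°): beam 1 = 0.5176 ≠ 1.9319 ✗
  (4.5, 5.5, 75°): beam 1 = 1.5529 ≠ 1.9319 ✗
  (2.5, 1.5, 300°): beam 1 = 1.0000 ≠ 1.9319 ✗
  (1.5, 1.5, 255°): beam 1 = 0.5176 ≠ 1.9319 ✗
  …
  (5.5, 1.5, 165°): r_1=1.9319, r_2=5.1962, r_3=1.9319, r_4=1.0000, r_5=0.5176 — all match ✓
Only this pose fits every beam.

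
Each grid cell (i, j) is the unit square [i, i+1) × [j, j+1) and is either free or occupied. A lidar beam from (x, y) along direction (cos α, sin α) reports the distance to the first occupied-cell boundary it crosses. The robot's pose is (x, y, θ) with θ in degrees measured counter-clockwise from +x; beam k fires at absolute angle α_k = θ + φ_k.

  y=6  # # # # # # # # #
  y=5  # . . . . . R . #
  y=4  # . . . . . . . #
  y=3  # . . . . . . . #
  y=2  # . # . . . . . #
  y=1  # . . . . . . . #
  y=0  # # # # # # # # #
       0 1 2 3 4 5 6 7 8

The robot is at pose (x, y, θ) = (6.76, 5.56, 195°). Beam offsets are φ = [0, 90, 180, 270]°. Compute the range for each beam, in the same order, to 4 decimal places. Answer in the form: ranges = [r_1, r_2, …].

beam 1: φ=0°, α=195°
  dir = (cos 195°, sin 195°) = (-0.9659, -0.2588); from cell (6,5)
  next x-line at t=0.7868, next y-line at t=2.1637; Δt_x=1.0353, Δt_y=3.8637
    x: enter (5,5) at t=0.7868
    x: enter (4,5) at t=1.8221
    y: enter (4,4) at t=2.1637
    x: enter (3,4) at t=2.8574
    x: enter (2,4) at t=3.8926
    x: enter (1,4) at t=4.9279
    x: enter (0,4) at t=5.9632 ← occupied
  → r_1 = 5.9632
beam 2: φ=90°, α=285°
  dir = (cos 285°, sin 285°) = (0.2588, -0.9659); from cell (6,5)
  next x-line at t=0.9273, next y-line at t=0.5798; Δt_x=3.8637, Δt_y=1.0353
    y: enter (6,4) at t=0.5798
    x: enter (7,4) at t=0.9273
    y: enter (7,3) at t=1.6150
    y: enter (7,2) at t=2.6503
    y: enter (7,1) at t=3.6856
    y: enter (7,0) at t=4.7209 ← occupied
  → r_2 = 4.7209
beam 3: φ=180°, α=15°
  dir = (cos 15°, sin 15°) = (0.9659, 0.2588); from cell (6,5)
  next x-line at t=0.2485, next y-line at t=1.7000; Δt_x=1.0353, Δt_y=3.8637
    x: enter (7,5) at t=0.2485
    x: enter (8,5) at t=1.2837 ← occupied
  → r_3 = 1.2837
beam 4: φ=270°, α=105°
  dir = (cos 105°, sin 105°) = (-0.2588, 0.9659); from cell (6,5)
  next x-line at t=2.9364, next y-line at t=0.4555; Δt_x=3.8637, Δt_y=1.0353
    y: enter (6,6) at t=0.4555 ← occupied
  → r_4 = 0.4555

ranges = [5.9632, 4.7209, 1.2837, 0.4555]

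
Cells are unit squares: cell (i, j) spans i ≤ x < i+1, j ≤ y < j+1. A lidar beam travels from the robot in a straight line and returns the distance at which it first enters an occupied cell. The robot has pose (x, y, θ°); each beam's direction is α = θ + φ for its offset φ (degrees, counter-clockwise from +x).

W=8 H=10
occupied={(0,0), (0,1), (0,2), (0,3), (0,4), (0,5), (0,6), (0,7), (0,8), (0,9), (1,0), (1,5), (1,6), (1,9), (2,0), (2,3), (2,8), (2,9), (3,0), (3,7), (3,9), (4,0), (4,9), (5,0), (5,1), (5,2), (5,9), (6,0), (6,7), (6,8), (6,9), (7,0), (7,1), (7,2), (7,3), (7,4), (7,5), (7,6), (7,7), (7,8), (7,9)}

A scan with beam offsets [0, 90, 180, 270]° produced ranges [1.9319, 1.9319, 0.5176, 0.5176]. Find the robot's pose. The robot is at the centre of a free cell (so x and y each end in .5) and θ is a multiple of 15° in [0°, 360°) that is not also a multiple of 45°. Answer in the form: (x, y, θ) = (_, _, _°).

(x, y, θ) = (1.5, 1.5, 345°)

The pose lattice has 39·16 = 624 candidates. Test each by forward raycasting.
  (4.5, 5.5, 195°): beam 1 = 3.6235 ≠ 1.9319 ✗
  (4.5, 8.5, 120°): beam 1 = 0.5774 ≠ 1.9319 ✗
  (2.5, 5.5, 150°): beam 1 = 0.5774 ≠ 1.9319 ✗
  (3.5, 2.5, 165°): beam 1 = 2.5882 ≠ 1.9319 ✗
  …
  (1.5, 1.5, 345°): r_1=1.9319, r_2=1.9319, r_3=0.5176, r_4=0.5176 — all match ✓
Only this pose fits every beam.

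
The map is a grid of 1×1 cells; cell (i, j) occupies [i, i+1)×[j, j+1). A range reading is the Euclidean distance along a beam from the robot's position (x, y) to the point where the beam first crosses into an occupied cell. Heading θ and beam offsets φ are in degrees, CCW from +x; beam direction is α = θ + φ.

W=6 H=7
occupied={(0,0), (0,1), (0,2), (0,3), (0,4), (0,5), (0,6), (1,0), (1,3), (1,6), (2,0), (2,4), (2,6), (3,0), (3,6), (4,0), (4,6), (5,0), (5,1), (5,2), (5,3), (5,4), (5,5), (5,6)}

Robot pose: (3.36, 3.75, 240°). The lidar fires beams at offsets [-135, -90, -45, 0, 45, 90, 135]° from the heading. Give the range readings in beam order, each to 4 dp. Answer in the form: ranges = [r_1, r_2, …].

ranges = [2.3294, 0.5000, 1.4080, 3.1754, 2.8470, 1.8937, 1.6979]

beam 1: φ=-135°, α=105°
  d=(-0.2588,0.9659)  start (3,3)  tX=1.3909 tY=0.2588  stride 1/|dx|=3.8637 1/|dy|=1.0353
    cross y-line → (3,4), t=0.2588
    cross y-line → (3,5), t=1.2941
    cross x-line → (2,5), t=1.3909
    cross y-line → (2,6), t=2.3294 (wall)
  → r_1 = 2.3294
beam 2: φ=-90°, α=150°
  d=(-0.8660,0.5000)  start (3,3)  tX=0.4157 tY=0.5000  stride 1/|dx|=1.1547 1/|dy|=2.0000
    cross x-line → (2,3), t=0.4157
    cross y-line → (2,4), t=0.5000 (wall)
  → r_2 = 0.5000
beam 3: φ=-45°, α=195°
  d=(-0.9659,-0.2588)  start (3,3)  tX=0.3727 tY=2.8978  stride 1/|dx|=1.0353 1/|dy|=3.8637
    cross x-line → (2,3), t=0.3727
    cross x-line → (1,3), t=1.4080 (wall)
  → r_3 = 1.4080
beam 4: φ=0°, α=240°
  d=(-0.5000,-0.8660)  start (3,3)  tX=0.7200 tY=0.8660  stride 1/|dx|=2.0000 1/|dy|=1.1547
    cross x-line → (2,3), t=0.7200
    cross y-line → (2,2), t=0.8660
    cross y-line → (2,1), t=2.0207
    cross x-line → (1,1), t=2.7200
    cross y-line → (1,0), t=3.1754 (wall)
  → r_4 = 3.1754
beam 5: φ=45°, α=285°
  d=(0.2588,-0.9659)  start (3,3)  tX=2.4728 tY=0.7765  stride 1/|dx|=3.8637 1/|dy|=1.0353
    cross y-line → (3,2), t=0.7765
    cross y-line → (3,1), t=1.8117
    cross x-line → (4,1), t=2.4728
    cross y-line → (4,0), t=2.8470 (wall)
  → r_5 = 2.8470
beam 6: φ=90°, α=330°
  d=(0.8660,-0.5000)  start (3,3)  tX=0.7390 tY=1.5000  stride 1/|dx|=1.1547 1/|dy|=2.0000
    cross x-line → (4,3), t=0.7390
    cross y-line → (4,2), t=1.5000
    cross x-line → (5,2), t=1.8937 (wall)
  → r_6 = 1.8937
beam 7: φ=135°, α=15°
  d=(0.9659,0.2588)  start (3,3)  tX=0.6626 tY=0.9659  stride 1/|dx|=1.0353 1/|dy|=3.8637
    cross x-line → (4,3), t=0.6626
    cross y-line → (4,4), t=0.9659
    cross x-line → (5,4), t=1.6979 (wall)
  → r_7 = 1.6979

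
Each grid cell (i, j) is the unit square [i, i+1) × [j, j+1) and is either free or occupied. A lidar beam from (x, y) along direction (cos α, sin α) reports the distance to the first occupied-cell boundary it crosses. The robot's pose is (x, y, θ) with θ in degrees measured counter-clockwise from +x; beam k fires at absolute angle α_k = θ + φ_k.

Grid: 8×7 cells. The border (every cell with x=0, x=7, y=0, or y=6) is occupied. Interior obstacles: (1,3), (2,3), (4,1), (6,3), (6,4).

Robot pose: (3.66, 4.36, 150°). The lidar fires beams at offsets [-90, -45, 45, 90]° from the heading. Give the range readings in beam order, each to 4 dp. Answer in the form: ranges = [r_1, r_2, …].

ranges = [1.8937, 1.6979, 1.3909, 1.3200]

beam 1: φ=-90°, α=60°
  cosα=0.5000 sinα=0.8660 | (3,4) | tMaxX 0.6800 tMaxY 0.7390 | tΔX 2.0000 tΔY 1.1547
    t=0.6800 [x] (4,4)
    t=0.7390 [y] (4,5)
    t=1.8937 [y] (4,6) — stop
  → r_1 = 1.8937
beam 2: φ=-45°, α=105°
  cosα=-0.2588 sinα=0.9659 | (3,4) | tMaxX 2.5500 tMaxY 0.6626 | tΔX 3.8637 tΔY 1.0353
    t=0.6626 [y] (3,5)
    t=1.6979 [y] (3,6) — stop
  → r_2 = 1.6979
beam 3: φ=45°, α=195°
  cosα=-0.9659 sinα=-0.2588 | (3,4) | tMaxX 0.6833 tMaxY 1.3909 | tΔX 1.0353 tΔY 3.8637
    t=0.6833 [x] (2,4)
    t=1.3909 [y] (2,3) — stop
  → r_3 = 1.3909
beam 4: φ=90°, α=240°
  cosα=-0.5000 sinα=-0.8660 | (3,4) | tMaxX 1.3200 tMaxY 0.4157 | tΔX 2.0000 tΔY 1.1547
    t=0.4157 [y] (3,3)
    t=1.3200 [x] (2,3) — stop
  → r_4 = 1.3200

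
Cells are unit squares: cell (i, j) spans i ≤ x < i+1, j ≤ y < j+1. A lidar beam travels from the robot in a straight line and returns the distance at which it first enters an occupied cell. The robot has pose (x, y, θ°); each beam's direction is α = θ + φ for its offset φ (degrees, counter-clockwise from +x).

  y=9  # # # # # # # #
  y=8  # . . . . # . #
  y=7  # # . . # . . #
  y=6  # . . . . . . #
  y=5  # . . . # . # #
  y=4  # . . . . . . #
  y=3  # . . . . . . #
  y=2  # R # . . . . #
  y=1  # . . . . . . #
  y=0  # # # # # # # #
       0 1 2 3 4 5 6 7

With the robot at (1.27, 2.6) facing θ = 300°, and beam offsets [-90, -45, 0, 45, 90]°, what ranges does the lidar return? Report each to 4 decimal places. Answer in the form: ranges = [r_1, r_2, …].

beam 1: φ=-90°, α=210°
  direction (-0.8660, -0.5000); cell (1,2); t to first gridline: x 0.3118, y 1.2000 (then +1.1547 / +2.0000)
    (0,2) via x @ 0.3118  # hit
  → r_1 = 0.3118
beam 2: φ=-45°, α=255°
  direction (-0.2588, -0.9659); cell (1,2); t to first gridline: x 1.0432, y 0.6212 (then +3.8637 / +1.0353)
    (1,1) via y @ 0.6212
    (0,1) via x @ 1.0432  # hit
  → r_2 = 1.0432
beam 3: φ=0°, α=300°
  direction (0.5000, -0.8660); cell (1,2); t to first gridline: x 1.4600, y 0.6928 (then +2.0000 / +1.1547)
    (1,1) via y @ 0.6928
    (2,1) via x @ 1.4600
    (2,0) via y @ 1.8475  # hit
  → r_3 = 1.8475
beam 4: φ=45°, α=345°
  direction (0.9659, -0.2588); cell (1,2); t to first gridline: x 0.7558, y 2.3182 (then +1.0353 / +3.8637)
    (2,2) via x @ 0.7558  # hit
  → r_4 = 0.7558
beam 5: φ=90°, α=30°
  direction (0.8660, 0.5000); cell (1,2); t to first gridline: x 0.8429, y 0.8000 (then +1.1547 / +2.0000)
    (1,3) via y @ 0.8000
    (2,3) via x @ 0.8429
    (3,3) via x @ 1.9976
    (3,4) via y @ 2.8000
    (4,4) via x @ 3.1523
    (5,4) via x @ 4.3070
    (5,5) via y @ 4.8000
    (6,5) via x @ 5.4617  # hit
  → r_5 = 5.4617

ranges = [0.3118, 1.0432, 1.8475, 0.7558, 5.4617]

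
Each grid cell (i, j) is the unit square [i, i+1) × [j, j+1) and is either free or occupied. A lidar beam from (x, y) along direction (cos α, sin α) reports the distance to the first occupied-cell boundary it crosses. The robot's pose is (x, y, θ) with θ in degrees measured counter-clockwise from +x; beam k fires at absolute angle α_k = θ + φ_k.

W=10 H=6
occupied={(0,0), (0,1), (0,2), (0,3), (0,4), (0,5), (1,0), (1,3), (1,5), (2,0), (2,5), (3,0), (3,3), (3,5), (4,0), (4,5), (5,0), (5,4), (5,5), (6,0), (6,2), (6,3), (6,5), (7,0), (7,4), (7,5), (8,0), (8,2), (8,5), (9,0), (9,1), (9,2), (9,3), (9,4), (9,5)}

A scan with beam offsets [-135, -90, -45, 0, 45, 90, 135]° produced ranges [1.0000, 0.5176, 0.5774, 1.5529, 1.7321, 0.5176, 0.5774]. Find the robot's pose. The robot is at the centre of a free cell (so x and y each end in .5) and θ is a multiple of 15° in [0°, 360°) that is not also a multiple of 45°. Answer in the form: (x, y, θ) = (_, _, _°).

(x, y, θ) = (7.5, 2.5, 255°)

Enumerate (i+0.5, j+0.5, θ) over the 25 free cells and 16 admissible headings. For each, cast all 7 beams and compare to the given ranges.
  (7.5, 1.5, 210°): beam 1 = 3.6235 ≠ 1.0000 ✗
  (4.5, 1.5, 75°): beam 1 = 0.5774 ≠ 1.0000 ✗
  (3.5, 1.5, 255°): beam 1 = 4.0415 ≠ 1.0000 ✗
  (3.5, 2.5, 300°): beam 1 = 1.9319 ≠ 1.0000 ✗
  …
  (7.5, 2.5, 255°): r_1=1.0000, r_2=0.5176, r_3=0.5774, r_4=1.5529, r_5=1.7321, r_6=0.5176, r_7=0.5774 — all match ✓
Unique over the lattice → pose = (7.5, 2.5, 255°).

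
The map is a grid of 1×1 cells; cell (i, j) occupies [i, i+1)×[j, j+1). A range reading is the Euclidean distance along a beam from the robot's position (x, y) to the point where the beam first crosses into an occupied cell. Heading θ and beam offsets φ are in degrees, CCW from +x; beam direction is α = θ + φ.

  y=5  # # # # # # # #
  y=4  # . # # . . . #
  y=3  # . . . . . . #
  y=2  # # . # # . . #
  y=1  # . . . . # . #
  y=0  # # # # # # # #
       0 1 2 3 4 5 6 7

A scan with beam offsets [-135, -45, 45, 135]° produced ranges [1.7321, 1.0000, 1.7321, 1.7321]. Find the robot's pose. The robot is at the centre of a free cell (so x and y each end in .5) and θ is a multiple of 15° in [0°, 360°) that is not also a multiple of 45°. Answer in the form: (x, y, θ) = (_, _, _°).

The pose lattice has 18·16 = 288 candidates. Test each by forward raycasting.
  (1.5, 4.5, 60°): beam 1 = 1.5529 ≠ 1.7321 ✗
  (1.5, 3.5, 330°): beam 1 = 0.5176 ≠ 1.7321 ✗
  (6.5, 1.5, 75°): beam 1 = 0.5774 ≠ 1.7321 ✗
  …
  (5.5, 3.5, 285°): r_1=1.7321, r_2=1.0000, r_3=1.7321, r_4=1.7321 — all match ✓
Only this pose fits every beam.

(x, y, θ) = (5.5, 3.5, 285°)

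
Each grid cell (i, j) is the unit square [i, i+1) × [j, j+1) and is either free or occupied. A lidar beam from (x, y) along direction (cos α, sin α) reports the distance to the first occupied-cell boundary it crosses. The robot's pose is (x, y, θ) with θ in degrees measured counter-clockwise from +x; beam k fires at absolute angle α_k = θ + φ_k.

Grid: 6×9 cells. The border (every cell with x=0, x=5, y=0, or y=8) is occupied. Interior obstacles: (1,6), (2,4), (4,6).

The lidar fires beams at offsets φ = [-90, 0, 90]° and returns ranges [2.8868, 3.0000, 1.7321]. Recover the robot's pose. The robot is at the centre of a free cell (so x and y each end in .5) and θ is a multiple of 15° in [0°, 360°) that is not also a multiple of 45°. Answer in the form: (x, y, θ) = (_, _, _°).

The pose lattice has 25·16 = 400 candidates. Test each by forward raycasting.
  (1.5, 5.5, 285°): beam 1 = 0.5176 ≠ 2.8868 ✗
  (3.5, 4.5, 240°): beam 1 = 0.5774 ≠ 2.8868 ✗
  (4.5, 5.5, 195°): beam 1 = 0.5176 ≠ 2.8868 ✗
  (3.5, 1.5, 330°): beam 1 = 0.5774 ≠ 2.8868 ✗
  …
  (2.5, 2.5, 120°): r_1=2.8868, r_2=3.0000, r_3=1.7321 — all match ✓
Unique over the lattice → pose = (2.5, 2.5, 120°).

(x, y, θ) = (2.5, 2.5, 120°)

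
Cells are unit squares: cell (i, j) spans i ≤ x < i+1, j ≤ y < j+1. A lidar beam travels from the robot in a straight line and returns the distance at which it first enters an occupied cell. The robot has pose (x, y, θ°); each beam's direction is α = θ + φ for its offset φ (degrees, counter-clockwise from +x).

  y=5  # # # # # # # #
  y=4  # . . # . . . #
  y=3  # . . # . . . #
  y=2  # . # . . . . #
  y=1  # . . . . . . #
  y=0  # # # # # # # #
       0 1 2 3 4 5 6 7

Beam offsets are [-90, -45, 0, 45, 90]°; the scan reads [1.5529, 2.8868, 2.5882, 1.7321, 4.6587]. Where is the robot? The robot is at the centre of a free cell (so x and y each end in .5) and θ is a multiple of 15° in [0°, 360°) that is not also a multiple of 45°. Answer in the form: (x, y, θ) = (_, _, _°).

(x, y, θ) = (5.5, 2.5, 105°)

Enumerate (i+0.5, j+0.5, θ) over the 21 free cells and 16 admissible headings. For each, cast all 5 beams and compare to the given ranges.
  (6.5, 2.5, 255°): beam 1 = 2.5882 ≠ 1.5529 ✗
  (6.5, 4.5, 255°): beam 1 = 1.9319 ≠ 1.5529 ✗
  (5.5, 1.5, 30°): beam 1 = 0.5774 ≠ 1.5529 ✗
  (5.5, 2.5, 195°): beam 1 = 2.5882 ≠ 1.5529 ✗
  …
  (5.5, 2.5, 105°): r_1=1.5529, r_2=2.8868, r_3=2.5882, r_4=1.7321, r_5=4.6587 — all match ✓
Unique over the lattice → pose = (5.5, 2.5, 105°).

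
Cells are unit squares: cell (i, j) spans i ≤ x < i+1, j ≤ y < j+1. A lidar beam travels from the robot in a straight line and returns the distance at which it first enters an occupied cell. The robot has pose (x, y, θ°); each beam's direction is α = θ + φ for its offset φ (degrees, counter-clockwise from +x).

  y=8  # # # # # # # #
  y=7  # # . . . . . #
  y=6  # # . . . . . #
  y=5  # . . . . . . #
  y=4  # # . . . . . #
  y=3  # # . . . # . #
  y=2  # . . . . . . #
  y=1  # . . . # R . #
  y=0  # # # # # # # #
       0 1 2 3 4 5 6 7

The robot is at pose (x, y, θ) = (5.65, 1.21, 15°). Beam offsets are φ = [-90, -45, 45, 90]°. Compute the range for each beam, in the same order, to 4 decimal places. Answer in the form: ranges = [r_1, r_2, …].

ranges = [0.2174, 0.4200, 2.7000, 1.8531]

beam 1: φ=-90°, α=285°
  direction (0.2588, -0.9659); cell (5,1); t to first gridline: x 1.3523, y 0.2174 (then +3.8637 / +1.0353)
    (5,0) via y @ 0.2174  # hit
  → r_1 = 0.2174
beam 2: φ=-45°, α=330°
  direction (0.8660, -0.5000); cell (5,1); t to first gridline: x 0.4041, y 0.4200 (then +1.1547 / +2.0000)
    (6,1) via x @ 0.4041
    (6,0) via y @ 0.4200  # hit
  → r_2 = 0.4200
beam 3: φ=45°, α=60°
  direction (0.5000, 0.8660); cell (5,1); t to first gridline: x 0.7000, y 0.9122 (then +2.0000 / +1.1547)
    (6,1) via x @ 0.7000
    (6,2) via y @ 0.9122
    (6,3) via y @ 2.0669
    (7,3) via x @ 2.7000  # hit
  → r_3 = 2.7000
beam 4: φ=90°, α=105°
  direction (-0.2588, 0.9659); cell (5,1); t to first gridline: x 2.5114, y 0.8179 (then +3.8637 / +1.0353)
    (5,2) via y @ 0.8179
    (5,3) via y @ 1.8531  # hit
  → r_4 = 1.8531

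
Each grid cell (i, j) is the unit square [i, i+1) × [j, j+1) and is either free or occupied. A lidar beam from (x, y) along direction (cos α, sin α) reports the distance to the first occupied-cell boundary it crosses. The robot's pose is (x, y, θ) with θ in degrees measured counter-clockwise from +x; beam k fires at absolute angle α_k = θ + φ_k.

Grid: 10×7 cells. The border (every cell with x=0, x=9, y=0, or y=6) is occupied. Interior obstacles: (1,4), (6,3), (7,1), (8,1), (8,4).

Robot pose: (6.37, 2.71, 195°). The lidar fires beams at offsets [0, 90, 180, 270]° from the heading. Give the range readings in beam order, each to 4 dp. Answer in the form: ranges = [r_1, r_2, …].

ranges = [5.5594, 1.7703, 2.7228, 0.3002]

beam 1: φ=0°, α=195°
  direction (-0.9659, -0.2588); cell (6,2); t to first gridline: x 0.3831, y 2.7432 (then +1.0353 / +3.8637)
    (5,2) via x @ 0.3831
    (4,2) via x @ 1.4183
    (3,2) via x @ 2.4536
    (3,1) via y @ 2.7432
    (2,1) via x @ 3.4889
    (1,1) via x @ 4.5242
    (0,1) via x @ 5.5594  # hit
  → r_1 = 5.5594
beam 2: φ=90°, α=285°
  direction (0.2588, -0.9659); cell (6,2); t to first gridline: x 2.4341, y 0.7350 (then +3.8637 / +1.0353)
    (6,1) via y @ 0.7350
    (6,0) via y @ 1.7703  # hit
  → r_2 = 1.7703
beam 3: φ=180°, α=15°
  direction (0.9659, 0.2588); cell (6,2); t to first gridline: x 0.6522, y 1.1205 (then +1.0353 / +3.8637)
    (7,2) via x @ 0.6522
    (7,3) via y @ 1.1205
    (8,3) via x @ 1.6875
    (9,3) via x @ 2.7228  # hit
  → r_3 = 2.7228
beam 4: φ=270°, α=105°
  direction (-0.2588, 0.9659); cell (6,2); t to first gridline: x 1.4296, y 0.3002 (then +3.8637 / +1.0353)
    (6,3) via y @ 0.3002  # hit
  → r_4 = 0.3002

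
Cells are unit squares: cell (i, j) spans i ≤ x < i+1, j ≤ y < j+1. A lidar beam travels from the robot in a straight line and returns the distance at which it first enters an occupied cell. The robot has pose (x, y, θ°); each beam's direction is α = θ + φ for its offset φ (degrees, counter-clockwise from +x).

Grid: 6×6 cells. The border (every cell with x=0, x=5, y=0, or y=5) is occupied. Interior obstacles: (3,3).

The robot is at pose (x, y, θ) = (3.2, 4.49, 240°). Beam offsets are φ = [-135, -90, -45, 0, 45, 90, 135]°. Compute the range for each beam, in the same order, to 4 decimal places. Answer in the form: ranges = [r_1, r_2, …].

beam 1: φ=-135°, α=105°
  direction (-0.2588, 0.9659); cell (3,4); t to first gridline: x 0.7727, y 0.5280 (then +3.8637 / +1.0353)
    (3,5) via y @ 0.5280  # hit
  → r_1 = 0.5280
beam 2: φ=-90°, α=150°
  direction (-0.8660, 0.5000); cell (3,4); t to first gridline: x 0.2309, y 1.0200 (then +1.1547 / +2.0000)
    (2,4) via x @ 0.2309
    (2,5) via y @ 1.0200  # hit
  → r_2 = 1.0200
beam 3: φ=-45°, α=195°
  direction (-0.9659, -0.2588); cell (3,4); t to first gridline: x 0.2071, y 1.8932 (then +1.0353 / +3.8637)
    (2,4) via x @ 0.2071
    (1,4) via x @ 1.2423
    (1,3) via y @ 1.8932
    (0,3) via x @ 2.2776  # hit
  → r_3 = 2.2776
beam 4: φ=0°, α=240°
  direction (-0.5000, -0.8660); cell (3,4); t to first gridline: x 0.4000, y 0.5658 (then +2.0000 / +1.1547)
    (2,4) via x @ 0.4000
    (2,3) via y @ 0.5658
    (2,2) via y @ 1.7205
    (1,2) via x @ 2.4000
    (1,1) via y @ 2.8752
    (1,0) via y @ 4.0299  # hit
  → r_4 = 4.0299
beam 5: φ=45°, α=285°
  direction (0.2588, -0.9659); cell (3,4); t to first gridline: x 3.0910, y 0.5073 (then +3.8637 / +1.0353)
    (3,3) via y @ 0.5073  # hit
  → r_5 = 0.5073
beam 6: φ=90°, α=330°
  direction (0.8660, -0.5000); cell (3,4); t to first gridline: x 0.9238, y 0.9800 (then +1.1547 / +2.0000)
    (4,4) via x @ 0.9238
    (4,3) via y @ 0.9800
    (5,3) via x @ 2.0785  # hit
  → r_6 = 2.0785
beam 7: φ=135°, α=15°
  direction (0.9659, 0.2588); cell (3,4); t to first gridline: x 0.8282, y 1.9705 (then +1.0353 / +3.8637)
    (4,4) via x @ 0.8282
    (5,4) via x @ 1.8635  # hit
  → r_7 = 1.8635

ranges = [0.5280, 1.0200, 2.2776, 4.0299, 0.5073, 2.0785, 1.8635]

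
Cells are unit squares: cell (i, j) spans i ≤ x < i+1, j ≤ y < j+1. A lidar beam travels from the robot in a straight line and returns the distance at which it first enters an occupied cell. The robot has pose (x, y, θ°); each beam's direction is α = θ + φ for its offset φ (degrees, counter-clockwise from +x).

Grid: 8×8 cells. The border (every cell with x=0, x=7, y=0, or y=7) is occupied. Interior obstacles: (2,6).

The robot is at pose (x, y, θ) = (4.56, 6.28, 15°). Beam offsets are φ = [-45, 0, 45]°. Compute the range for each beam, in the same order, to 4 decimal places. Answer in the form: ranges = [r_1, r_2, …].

ranges = [2.8175, 2.5261, 0.8314]

beam 1: φ=-45°, α=330°
  cosα=0.8660 sinα=-0.5000 | (4,6) | tMaxX 0.5081 tMaxY 0.5600 | tΔX 1.1547 tΔY 2.0000
    t=0.5081 [x] (5,6)
    t=0.5600 [y] (5,5)
    t=1.6628 [x] (6,5)
    t=2.5600 [y] (6,4)
    t=2.8175 [x] (7,4) — stop
  → r_1 = 2.8175
beam 2: φ=0°, α=15°
  cosα=0.9659 sinα=0.2588 | (4,6) | tMaxX 0.4555 tMaxY 2.7819 | tΔX 1.0353 tΔY 3.8637
    t=0.4555 [x] (5,6)
    t=1.4908 [x] (6,6)
    t=2.5261 [x] (7,6) — stop
  → r_2 = 2.5261
beam 3: φ=45°, α=60°
  cosα=0.5000 sinα=0.8660 | (4,6) | tMaxX 0.8800 tMaxY 0.8314 | tΔX 2.0000 tΔY 1.1547
    t=0.8314 [y] (4,7) — stop
  → r_3 = 0.8314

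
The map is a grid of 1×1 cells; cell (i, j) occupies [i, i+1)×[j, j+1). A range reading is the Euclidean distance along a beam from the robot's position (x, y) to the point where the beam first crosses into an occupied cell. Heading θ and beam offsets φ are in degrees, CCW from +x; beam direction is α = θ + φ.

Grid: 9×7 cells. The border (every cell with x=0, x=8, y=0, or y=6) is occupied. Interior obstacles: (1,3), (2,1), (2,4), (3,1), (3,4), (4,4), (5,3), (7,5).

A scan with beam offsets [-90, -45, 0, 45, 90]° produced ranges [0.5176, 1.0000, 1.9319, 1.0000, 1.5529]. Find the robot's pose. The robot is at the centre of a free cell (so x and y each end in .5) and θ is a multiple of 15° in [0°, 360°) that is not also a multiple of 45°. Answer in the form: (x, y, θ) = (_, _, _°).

The pose lattice has 27·16 = 432 candidates. Test each by forward raycasting.
  (4.5, 1.5, 330°): beam 1 = 0.5774 ≠ 0.5176 ✗
  (7.5, 4.5, 15°): beam 1 = 1.9319 ≠ 0.5176 ✗
  (3.5, 5.5, 345°): beam 2 = 0.5774 ≠ 1.0000 ✗
  (6.5, 4.5, 165°): beam 1 = 1.5529 ≠ 0.5176 ✗
  (4.5, 1.5, 75°): beam 1 = 1.9319 ≠ 0.5176 ✗
  …
  (5.5, 5.5, 195°): r_1=0.5176, r_2=1.0000, r_3=1.9319, r_4=1.0000, r_5=1.5529 — all match ✓
Unique over the lattice → pose = (5.5, 5.5, 195°).

(x, y, θ) = (5.5, 5.5, 195°)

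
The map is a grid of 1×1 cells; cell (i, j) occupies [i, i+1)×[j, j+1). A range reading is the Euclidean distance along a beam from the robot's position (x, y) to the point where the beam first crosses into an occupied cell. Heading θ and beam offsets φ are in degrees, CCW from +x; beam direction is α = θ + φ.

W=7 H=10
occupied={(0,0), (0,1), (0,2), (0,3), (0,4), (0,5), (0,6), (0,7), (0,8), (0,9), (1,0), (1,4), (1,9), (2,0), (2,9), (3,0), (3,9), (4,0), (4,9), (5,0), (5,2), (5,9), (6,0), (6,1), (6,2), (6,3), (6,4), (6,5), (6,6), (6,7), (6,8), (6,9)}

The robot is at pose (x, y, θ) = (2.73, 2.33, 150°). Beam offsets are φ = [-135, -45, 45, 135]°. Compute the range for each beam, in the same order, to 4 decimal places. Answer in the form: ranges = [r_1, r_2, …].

beam 1: φ=-135°, α=15°
  d=(0.9659,0.2588)  start (2,2)  tX=0.2795 tY=2.5887  stride 1/|dx|=1.0353 1/|dy|=3.8637
    cross x-line → (3,2), t=0.2795
    cross x-line → (4,2), t=1.3148
    cross x-line → (5,2), t=2.3501 (wall)
  → r_1 = 2.3501
beam 2: φ=-45°, α=105°
  d=(-0.2588,0.9659)  start (2,2)  tX=2.8205 tY=0.6936  stride 1/|dx|=3.8637 1/|dy|=1.0353
    cross y-line → (2,3), t=0.6936
    cross y-line → (2,4), t=1.7289
    cross y-line → (2,5), t=2.7642
    cross x-line → (1,5), t=2.8205
    cross y-line → (1,6), t=3.7995
    cross y-line → (1,7), t=4.8347
    cross y-line → (1,8), t=5.8700
    cross x-line → (0,8), t=6.6842 (wall)
  → r_2 = 6.6842
beam 3: φ=45°, α=195°
  d=(-0.9659,-0.2588)  start (2,2)  tX=0.7558 tY=1.2750  stride 1/|dx|=1.0353 1/|dy|=3.8637
    cross x-line → (1,2), t=0.7558
    cross y-line → (1,1), t=1.2750
    cross x-line → (0,1), t=1.7910 (wall)
  → r_3 = 1.7910
beam 4: φ=135°, α=285°
  d=(0.2588,-0.9659)  start (2,2)  tX=1.0432 tY=0.3416  stride 1/|dx|=3.8637 1/|dy|=1.0353
    cross y-line → (2,1), t=0.3416
    cross x-line → (3,1), t=1.0432
    cross y-line → (3,0), t=1.3769 (wall)
  → r_4 = 1.3769

ranges = [2.3501, 6.6842, 1.7910, 1.3769]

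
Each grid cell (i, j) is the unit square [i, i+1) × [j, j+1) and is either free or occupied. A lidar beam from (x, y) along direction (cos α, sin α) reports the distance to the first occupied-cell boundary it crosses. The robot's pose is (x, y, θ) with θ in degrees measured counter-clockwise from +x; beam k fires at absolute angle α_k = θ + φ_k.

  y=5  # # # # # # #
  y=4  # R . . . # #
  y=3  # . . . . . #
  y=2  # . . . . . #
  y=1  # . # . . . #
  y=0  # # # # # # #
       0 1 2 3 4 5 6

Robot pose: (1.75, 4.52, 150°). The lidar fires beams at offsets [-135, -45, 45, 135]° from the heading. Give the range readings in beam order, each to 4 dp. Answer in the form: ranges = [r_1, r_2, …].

beam 1: φ=-135°, α=15°
  cosα=0.9659 sinα=0.2588 | (1,4) | tMaxX 0.2588 tMaxY 1.8546 | tΔX 1.0353 tΔY 3.8637
    t=0.2588 [x] (2,4)
    t=1.2941 [x] (3,4)
    t=1.8546 [y] (3,5) — stop
  → r_1 = 1.8546
beam 2: φ=-45°, α=105°
  cosα=-0.2588 sinα=0.9659 | (1,4) | tMaxX 2.8978 tMaxY 0.4969 | tΔX 3.8637 tΔY 1.0353
    t=0.4969 [y] (1,5) — stop
  → r_2 = 0.4969
beam 3: φ=45°, α=195°
  cosα=-0.9659 sinα=-0.2588 | (1,4) | tMaxX 0.7765 tMaxY 2.0091 | tΔX 1.0353 tΔY 3.8637
    t=0.7765 [x] (0,4) — stop
  → r_3 = 0.7765
beam 4: φ=135°, α=285°
  cosα=0.2588 sinα=-0.9659 | (1,4) | tMaxX 0.9659 tMaxY 0.5383 | tΔX 3.8637 tΔY 1.0353
    t=0.5383 [y] (1,3)
    t=0.9659 [x] (2,3)
    t=1.5736 [y] (2,2)
    t=2.6089 [y] (2,1) — stop
  → r_4 = 2.6089

ranges = [1.8546, 0.4969, 0.7765, 2.6089]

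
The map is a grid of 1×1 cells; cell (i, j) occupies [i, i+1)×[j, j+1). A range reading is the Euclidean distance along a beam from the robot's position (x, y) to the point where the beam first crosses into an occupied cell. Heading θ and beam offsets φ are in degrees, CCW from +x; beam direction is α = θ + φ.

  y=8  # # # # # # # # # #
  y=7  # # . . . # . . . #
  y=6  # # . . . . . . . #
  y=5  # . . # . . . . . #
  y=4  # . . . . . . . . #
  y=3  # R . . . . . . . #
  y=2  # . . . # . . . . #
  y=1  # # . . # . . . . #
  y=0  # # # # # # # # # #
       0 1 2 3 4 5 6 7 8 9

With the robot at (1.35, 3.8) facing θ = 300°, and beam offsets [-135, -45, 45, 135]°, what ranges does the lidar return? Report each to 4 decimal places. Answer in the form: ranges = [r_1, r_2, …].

ranges = [0.3623, 1.3523, 3.0910, 2.2776]

beam 1: φ=-135°, α=165°
  dir = (cos 165°, sin 165°) = (-0.9659, 0.2588); from cell (1,3)
  next x-line at t=0.3623, next y-line at t=0.7727; Δt_x=1.0353, Δt_y=3.8637
    x: enter (0,3) at t=0.3623 ← occupied
  → r_1 = 0.3623
beam 2: φ=-45°, α=255°
  dir = (cos 255°, sin 255°) = (-0.2588, -0.9659); from cell (1,3)
  next x-line at t=1.3523, next y-line at t=0.8282; Δt_x=3.8637, Δt_y=1.0353
    y: enter (1,2) at t=0.8282
    x: enter (0,2) at t=1.3523 ← occupied
  → r_2 = 1.3523
beam 3: φ=45°, α=345°
  dir = (cos 345°, sin 345°) = (0.9659, -0.2588); from cell (1,3)
  next x-line at t=0.6729, next y-line at t=3.0910; Δt_x=1.0353, Δt_y=3.8637
    x: enter (2,3) at t=0.6729
    x: enter (3,3) at t=1.7082
    x: enter (4,3) at t=2.7435
    y: enter (4,2) at t=3.0910 ← occupied
  → r_3 = 3.0910
beam 4: φ=135°, α=75°
  dir = (cos 75°, sin 75°) = (0.2588, 0.9659); from cell (1,3)
  next x-line at t=2.5114, next y-line at t=0.2071; Δt_x=3.8637, Δt_y=1.0353
    y: enter (1,4) at t=0.2071
    y: enter (1,5) at t=1.2423
    y: enter (1,6) at t=2.2776 ← occupied
  → r_4 = 2.2776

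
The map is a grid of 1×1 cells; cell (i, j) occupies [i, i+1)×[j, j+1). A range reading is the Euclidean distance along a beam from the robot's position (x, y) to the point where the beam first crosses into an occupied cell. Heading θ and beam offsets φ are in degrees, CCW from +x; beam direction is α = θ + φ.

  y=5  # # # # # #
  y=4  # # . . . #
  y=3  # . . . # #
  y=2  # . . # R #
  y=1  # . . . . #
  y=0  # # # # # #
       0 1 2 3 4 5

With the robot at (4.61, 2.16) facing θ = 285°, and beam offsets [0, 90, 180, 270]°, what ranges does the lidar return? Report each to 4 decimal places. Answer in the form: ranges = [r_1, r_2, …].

ranges = [1.2009, 0.4038, 0.8696, 3.7373]

beam 1: φ=0°, α=285°
  cosα=0.2588 sinα=-0.9659 | (4,2) | tMaxX 1.5068 tMaxY 0.1656 | tΔX 3.8637 tΔY 1.0353
    t=0.1656 [y] (4,1)
    t=1.2009 [y] (4,0) — stop
  → r_1 = 1.2009
beam 2: φ=90°, α=15°
  cosα=0.9659 sinα=0.2588 | (4,2) | tMaxX 0.4038 tMaxY 3.2455 | tΔX 1.0353 tΔY 3.8637
    t=0.4038 [x] (5,2) — stop
  → r_2 = 0.4038
beam 3: φ=180°, α=105°
  cosα=-0.2588 sinα=0.9659 | (4,2) | tMaxX 2.3569 tMaxY 0.8696 | tΔX 3.8637 tΔY 1.0353
    t=0.8696 [y] (4,3) — stop
  → r_3 = 0.8696
beam 4: φ=270°, α=195°
  cosα=-0.9659 sinα=-0.2588 | (4,2) | tMaxX 0.6315 tMaxY 0.6182 | tΔX 1.0353 tΔY 3.8637
    t=0.6182 [y] (4,1)
    t=0.6315 [x] (3,1)
    t=1.6668 [x] (2,1)
    t=2.7021 [x] (1,1)
    t=3.7373 [x] (0,1) — stop
  → r_4 = 3.7373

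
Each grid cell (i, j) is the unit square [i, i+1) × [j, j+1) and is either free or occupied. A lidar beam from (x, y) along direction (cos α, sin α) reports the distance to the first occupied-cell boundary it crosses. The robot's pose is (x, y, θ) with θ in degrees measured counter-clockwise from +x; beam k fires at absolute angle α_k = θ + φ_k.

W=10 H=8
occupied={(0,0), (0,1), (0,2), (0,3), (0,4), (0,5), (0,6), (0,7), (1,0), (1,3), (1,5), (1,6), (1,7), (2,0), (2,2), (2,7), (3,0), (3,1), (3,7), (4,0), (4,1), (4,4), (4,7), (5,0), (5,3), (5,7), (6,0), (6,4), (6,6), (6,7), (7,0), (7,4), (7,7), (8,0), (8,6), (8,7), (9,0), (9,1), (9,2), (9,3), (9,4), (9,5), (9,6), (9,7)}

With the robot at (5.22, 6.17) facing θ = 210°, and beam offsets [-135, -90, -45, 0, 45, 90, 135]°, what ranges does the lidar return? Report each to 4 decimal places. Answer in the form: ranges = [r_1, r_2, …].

beam 1: φ=-135°, α=75°
  d=(0.2588,0.9659)  start (5,6)  tX=3.0137 tY=0.8593  stride 1/|dx|=3.8637 1/|dy|=1.0353
    cross y-line → (5,7), t=0.8593 (wall)
  → r_1 = 0.8593
beam 2: φ=-90°, α=120°
  d=(-0.5000,0.8660)  start (5,6)  tX=0.4400 tY=0.9584  stride 1/|dx|=2.0000 1/|dy|=1.1547
    cross x-line → (4,6), t=0.4400
    cross y-line → (4,7), t=0.9584 (wall)
  → r_2 = 0.9584
beam 3: φ=-45°, α=165°
  d=(-0.9659,0.2588)  start (5,6)  tX=0.2278 tY=3.2069  stride 1/|dx|=1.0353 1/|dy|=3.8637
    cross x-line → (4,6), t=0.2278
    cross x-line → (3,6), t=1.2630
    cross x-line → (2,6), t=2.2983
    cross y-line → (2,7), t=3.2069 (wall)
  → r_3 = 3.2069
beam 4: φ=0°, α=210°
  d=(-0.8660,-0.5000)  start (5,6)  tX=0.2540 tY=0.3400  stride 1/|dx|=1.1547 1/|dy|=2.0000
    cross x-line → (4,6), t=0.2540
    cross y-line → (4,5), t=0.3400
    cross x-line → (3,5), t=1.4087
    cross y-line → (3,4), t=2.3400
    cross x-line → (2,4), t=2.5634
    cross x-line → (1,4), t=3.7181
    cross y-line → (1,3), t=4.3400 (wall)
  → r_4 = 4.3400
beam 5: φ=45°, α=255°
  d=(-0.2588,-0.9659)  start (5,6)  tX=0.8500 tY=0.1760  stride 1/|dx|=3.8637 1/|dy|=1.0353
    cross y-line → (5,5), t=0.1760
    cross x-line → (4,5), t=0.8500
    cross y-line → (4,4), t=1.2113 (wall)
  → r_5 = 1.2113
beam 6: φ=90°, α=300°
  d=(0.5000,-0.8660)  start (5,6)  tX=1.5600 tY=0.1963  stride 1/|dx|=2.0000 1/|dy|=1.1547
    cross y-line → (5,5), t=0.1963
    cross y-line → (5,4), t=1.3510
    cross x-line → (6,4), t=1.5600 (wall)
  → r_6 = 1.5600
beam 7: φ=135°, α=345°
  d=(0.9659,-0.2588)  start (5,6)  tX=0.8075 tY=0.6568  stride 1/|dx|=1.0353 1/|dy|=3.8637
    cross y-line → (5,5), t=0.6568
    cross x-line → (6,5), t=0.8075
    cross x-line → (7,5), t=1.8428
    cross x-line → (8,5), t=2.8781
    cross x-line → (9,5), t=3.9133 (wall)
  → r_7 = 3.9133

ranges = [0.8593, 0.9584, 3.2069, 4.3400, 1.2113, 1.5600, 3.9133]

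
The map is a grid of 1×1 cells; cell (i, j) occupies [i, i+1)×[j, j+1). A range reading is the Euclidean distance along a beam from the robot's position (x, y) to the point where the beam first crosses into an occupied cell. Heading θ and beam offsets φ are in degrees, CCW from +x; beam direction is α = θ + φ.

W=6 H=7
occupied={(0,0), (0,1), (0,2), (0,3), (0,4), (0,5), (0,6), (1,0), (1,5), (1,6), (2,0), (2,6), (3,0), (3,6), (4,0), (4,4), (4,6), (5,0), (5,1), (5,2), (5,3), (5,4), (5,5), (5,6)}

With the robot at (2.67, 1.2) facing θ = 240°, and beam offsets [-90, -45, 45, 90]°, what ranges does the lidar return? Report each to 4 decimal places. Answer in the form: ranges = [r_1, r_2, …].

beam 1: φ=-90°, α=150°
  cosα=-0.8660 sinα=0.5000 | (2,1) | tMaxX 0.7736 tMaxY 1.6000 | tΔX 1.1547 tΔY 2.0000
    t=0.7736 [x] (1,1)
    t=1.6000 [y] (1,2)
    t=1.9283 [x] (0,2) — stop
  → r_1 = 1.9283
beam 2: φ=-45°, α=195°
  cosα=-0.9659 sinα=-0.2588 | (2,1) | tMaxX 0.6936 tMaxY 0.7727 | tΔX 1.0353 tΔY 3.8637
    t=0.6936 [x] (1,1)
    t=0.7727 [y] (1,0) — stop
  → r_2 = 0.7727
beam 3: φ=45°, α=285°
  cosα=0.2588 sinα=-0.9659 | (2,1) | tMaxX 1.2750 tMaxY 0.2071 | tΔX 3.8637 tΔY 1.0353
    t=0.2071 [y] (2,0) — stop
  → r_3 = 0.2071
beam 4: φ=90°, α=330°
  cosα=0.8660 sinα=-0.5000 | (2,1) | tMaxX 0.3811 tMaxY 0.4000 | tΔX 1.1547 tΔY 2.0000
    t=0.3811 [x] (3,1)
    t=0.4000 [y] (3,0) — stop
  → r_4 = 0.4000

ranges = [1.9283, 0.7727, 0.2071, 0.4000]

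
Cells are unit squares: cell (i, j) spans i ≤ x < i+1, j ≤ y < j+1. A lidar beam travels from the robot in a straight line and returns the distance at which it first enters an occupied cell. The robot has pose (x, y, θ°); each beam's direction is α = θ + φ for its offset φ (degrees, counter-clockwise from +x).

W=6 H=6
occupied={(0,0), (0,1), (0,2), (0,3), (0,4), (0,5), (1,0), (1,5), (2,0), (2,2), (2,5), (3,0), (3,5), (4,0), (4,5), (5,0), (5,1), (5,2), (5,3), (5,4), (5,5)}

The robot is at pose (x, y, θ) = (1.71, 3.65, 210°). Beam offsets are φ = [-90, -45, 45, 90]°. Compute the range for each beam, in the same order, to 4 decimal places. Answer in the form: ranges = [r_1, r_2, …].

ranges = [1.4200, 0.7350, 2.7432, 0.7506]

beam 1: φ=-90°, α=120°
  direction (-0.5000, 0.8660); cell (1,3); t to first gridline: x 1.4200, y 0.4041 (then +2.0000 / +1.1547)
    (1,4) via y @ 0.4041
    (0,4) via x @ 1.4200  # hit
  → r_1 = 1.4200
beam 2: φ=-45°, α=165°
  direction (-0.9659, 0.2588); cell (1,3); t to first gridline: x 0.7350, y 1.3523 (then +1.0353 / +3.8637)
    (0,3) via x @ 0.7350  # hit
  → r_2 = 0.7350
beam 3: φ=45°, α=255°
  direction (-0.2588, -0.9659); cell (1,3); t to first gridline: x 2.7432, y 0.6729 (then +3.8637 / +1.0353)
    (1,2) via y @ 0.6729
    (1,1) via y @ 1.7082
    (0,1) via x @ 2.7432  # hit
  → r_3 = 2.7432
beam 4: φ=90°, α=300°
  direction (0.5000, -0.8660); cell (1,3); t to first gridline: x 0.5800, y 0.7506 (then +2.0000 / +1.1547)
    (2,3) via x @ 0.5800
    (2,2) via y @ 0.7506  # hit
  → r_4 = 0.7506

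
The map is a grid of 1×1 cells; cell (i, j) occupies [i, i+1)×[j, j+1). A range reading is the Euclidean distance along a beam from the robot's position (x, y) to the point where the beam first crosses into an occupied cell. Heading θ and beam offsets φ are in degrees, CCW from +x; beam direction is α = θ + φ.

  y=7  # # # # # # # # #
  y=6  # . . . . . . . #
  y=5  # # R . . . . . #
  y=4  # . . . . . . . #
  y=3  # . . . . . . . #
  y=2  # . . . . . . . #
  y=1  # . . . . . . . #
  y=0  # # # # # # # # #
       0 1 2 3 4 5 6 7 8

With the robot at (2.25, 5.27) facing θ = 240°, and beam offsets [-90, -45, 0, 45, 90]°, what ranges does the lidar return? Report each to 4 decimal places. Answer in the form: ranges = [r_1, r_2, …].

beam 1: φ=-90°, α=150°
  d=(-0.8660,0.5000)  start (2,5)  tX=0.2887 tY=1.4600  stride 1/|dx|=1.1547 1/|dy|=2.0000
    cross x-line → (1,5), t=0.2887 (wall)
  → r_1 = 0.2887
beam 2: φ=-45°, α=195°
  d=(-0.9659,-0.2588)  start (2,5)  tX=0.2588 tY=1.0432  stride 1/|dx|=1.0353 1/|dy|=3.8637
    cross x-line → (1,5), t=0.2588 (wall)
  → r_2 = 0.2588
beam 3: φ=0°, α=240°
  d=(-0.5000,-0.8660)  start (2,5)  tX=0.5000 tY=0.3118  stride 1/|dx|=2.0000 1/|dy|=1.1547
    cross y-line → (2,4), t=0.3118
    cross x-line → (1,4), t=0.5000
    cross y-line → (1,3), t=1.4665
    cross x-line → (0,3), t=2.5000 (wall)
  → r_3 = 2.5000
beam 4: φ=45°, α=285°
  d=(0.2588,-0.9659)  start (2,5)  tX=2.8978 tY=0.2795  stride 1/|dx|=3.8637 1/|dy|=1.0353
    cross y-line → (2,4), t=0.2795
    cross y-line → (2,3), t=1.3148
    cross y-line → (2,2), t=2.3501
    cross x-line → (3,2), t=2.8978
    cross y-line → (3,1), t=3.3854
    cross y-line → (3,0), t=4.4206 (wall)
  → r_4 = 4.4206
beam 5: φ=90°, α=330°
  d=(0.8660,-0.5000)  start (2,5)  tX=0.8660 tY=0.5400  stride 1/|dx|=1.1547 1/|dy|=2.0000
    cross y-line → (2,4), t=0.5400
    cross x-line → (3,4), t=0.8660
    cross x-line → (4,4), t=2.0207
    cross y-line → (4,3), t=2.5400
    cross x-line → (5,3), t=3.1754
    cross x-line → (6,3), t=4.3301
    cross y-line → (6,2), t=4.5400
    cross x-line → (7,2), t=5.4848
    cross y-line → (7,1), t=6.5400
    cross x-line → (8,1), t=6.6395 (wall)
  → r_5 = 6.6395

ranges = [0.2887, 0.2588, 2.5000, 4.4206, 6.6395]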